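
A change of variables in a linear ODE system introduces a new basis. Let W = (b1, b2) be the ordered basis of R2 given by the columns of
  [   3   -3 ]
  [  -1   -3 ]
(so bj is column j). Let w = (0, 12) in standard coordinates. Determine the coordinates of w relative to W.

(-3, -3)

Write w = c_1 b1 + c_2 b2 and solve for the c_i.
System: 3c_1 - 3c_2 = 0, -c_1 - 3c_2 = 12; solving gives c_1 = -3, c_2 = -3.
Check: -3b1 - 3b2 = (0, 12).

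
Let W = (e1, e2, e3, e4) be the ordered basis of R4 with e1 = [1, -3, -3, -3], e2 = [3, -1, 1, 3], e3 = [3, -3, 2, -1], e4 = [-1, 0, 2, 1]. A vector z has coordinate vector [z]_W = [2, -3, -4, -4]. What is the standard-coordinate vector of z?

[-15, 9, -25, -15]

The coordinates say z = 2e1 - 3e2 - 4e3 - 4e4; adding the scaled basis vectors gives [-15, 9, -25, -15].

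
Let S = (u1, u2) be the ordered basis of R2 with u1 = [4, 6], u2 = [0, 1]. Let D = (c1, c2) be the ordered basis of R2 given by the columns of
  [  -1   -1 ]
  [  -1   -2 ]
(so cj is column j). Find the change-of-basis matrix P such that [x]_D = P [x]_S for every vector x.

[[-2, 1], [-2, -1]]

Let M have columns uj and N have columns cj. Then for every x, N [x]_D = x = M [x]_S, so P = N^(-1) M.
Since det N = 1, N^(-1) has integer entries; multiplying gives P = [[-2, 1], [-2, -1]].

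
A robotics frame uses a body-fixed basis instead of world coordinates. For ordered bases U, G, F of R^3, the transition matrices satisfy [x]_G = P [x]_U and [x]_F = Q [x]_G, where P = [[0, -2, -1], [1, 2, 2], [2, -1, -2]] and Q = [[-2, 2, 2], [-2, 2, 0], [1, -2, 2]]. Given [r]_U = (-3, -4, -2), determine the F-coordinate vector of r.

Apply P to get G-coordinates (10, -15, 2), then Q to get F-coordinates.
The result is [r]_F = (-46, -50, 44).

(-46, -50, 44)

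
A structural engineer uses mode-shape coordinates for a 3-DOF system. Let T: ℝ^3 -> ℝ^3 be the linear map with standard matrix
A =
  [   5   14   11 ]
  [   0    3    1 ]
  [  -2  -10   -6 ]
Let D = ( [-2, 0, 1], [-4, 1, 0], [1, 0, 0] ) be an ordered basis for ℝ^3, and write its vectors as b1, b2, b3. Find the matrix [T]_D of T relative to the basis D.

[[-2, -2, -2], [1, 3, 0], [1, 2, 1]]

Let P have columns b1, ..., b3. Then [T]_D = P^(-1) A P.
Here det P = -1, so P^(-1) is integer; computing A P first and then P^(-1)(A P) gives [[-2, -2, -2], [1, 3, 0], [1, 2, 1]].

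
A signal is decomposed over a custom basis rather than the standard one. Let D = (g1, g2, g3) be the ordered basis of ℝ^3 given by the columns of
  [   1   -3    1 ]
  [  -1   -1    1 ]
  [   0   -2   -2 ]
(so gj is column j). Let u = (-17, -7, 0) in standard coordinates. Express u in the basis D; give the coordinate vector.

(-1, 4, -4)

We seek scalars with c_1 g1 + ... + c_3 g3 = u; equivalently solve M c = u where the columns of M are g1, ..., g3.
Solving this 3x3 system gives c = (-1, 4, -4).
Check: -g1 + 4g2 - 4g3 = (-17, -7, 0).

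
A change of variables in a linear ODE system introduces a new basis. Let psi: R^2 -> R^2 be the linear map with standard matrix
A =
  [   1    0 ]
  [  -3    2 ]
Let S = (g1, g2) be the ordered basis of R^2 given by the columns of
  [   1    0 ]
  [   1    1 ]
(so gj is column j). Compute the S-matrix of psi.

[[1, 0], [-2, 2]]

With P the matrix whose columns are g1, g2, [psi]_S = P^(-1) A P.
Column by column: psi(g1) = A g1 = (1, -1); its S-coordinates (1, -2) give column 1.
Continuing for each basis vector yields [psi]_S = [[1, 0], [-2, 2]].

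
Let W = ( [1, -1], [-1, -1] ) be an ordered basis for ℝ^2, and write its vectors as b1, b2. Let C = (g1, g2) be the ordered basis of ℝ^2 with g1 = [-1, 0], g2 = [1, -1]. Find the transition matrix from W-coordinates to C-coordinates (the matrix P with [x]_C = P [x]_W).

[[0, 2], [1, 1]]

Column j of P is [bj]_C, since P maps W-coordinates to C-coordinates.
Expressing b1 in C: b1 = 0·g1 + g2, so column 1 of P is [0, 1].
Doing the same for each bj gives P = [[0, 2], [1, 1]].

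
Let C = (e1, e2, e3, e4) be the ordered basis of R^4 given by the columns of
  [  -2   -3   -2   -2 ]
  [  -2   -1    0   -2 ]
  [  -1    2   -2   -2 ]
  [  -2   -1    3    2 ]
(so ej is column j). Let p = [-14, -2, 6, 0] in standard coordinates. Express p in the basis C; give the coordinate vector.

[0, 4, 2, -1]

[p]_C is the unique c with M c = p, where M has columns e1, ..., e4.
Solving this 4x4 system gives c = (0, 4, 2, -1).
Check: 0·e1 + 4e2 + 2e3 - e4 = [-14, -2, 6, 0].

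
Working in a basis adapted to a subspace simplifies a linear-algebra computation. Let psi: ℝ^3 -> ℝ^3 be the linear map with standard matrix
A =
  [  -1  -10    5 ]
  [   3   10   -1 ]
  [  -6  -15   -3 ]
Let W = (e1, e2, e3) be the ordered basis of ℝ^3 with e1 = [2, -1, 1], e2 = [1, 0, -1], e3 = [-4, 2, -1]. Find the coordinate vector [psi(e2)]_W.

Compute psi(e2) = A e2 = [-6, 4, -3] in standard coordinates.
Then write this in W-coordinates: solve for y in y_1 e1 + ... + y_3 e3 = [-6, 4, -3].
This gives y = [2, 2, 3], which is column 2 of [psi]_W.

[2, 2, 3]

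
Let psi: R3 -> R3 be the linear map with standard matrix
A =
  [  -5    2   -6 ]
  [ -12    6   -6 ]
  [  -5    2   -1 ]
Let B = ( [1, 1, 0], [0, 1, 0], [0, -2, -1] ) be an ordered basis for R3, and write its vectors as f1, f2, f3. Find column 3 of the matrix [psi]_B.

Compute psi(f3) = A f3 = [2, -6, -3] in standard coordinates.
Then write this in B-coordinates: solve for y in y_1 f1 + ... + y_3 f3 = [2, -6, -3].
This gives y = [2, -2, 3], which is column 3 of [psi]_B.

[2, -2, 3]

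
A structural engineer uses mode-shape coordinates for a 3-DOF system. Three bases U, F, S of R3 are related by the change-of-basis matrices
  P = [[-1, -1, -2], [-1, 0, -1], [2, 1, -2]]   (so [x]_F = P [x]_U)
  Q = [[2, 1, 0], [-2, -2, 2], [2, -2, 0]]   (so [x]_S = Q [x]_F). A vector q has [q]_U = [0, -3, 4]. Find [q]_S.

Composing the changes, [q]_S = Q P [q]_U.
Q P = [[-3, -2, -5], [8, 4, 2], [0, -2, -2]]; applying this to [0, -3, 4] gives [-14, -4, -2].

[-14, -4, -2]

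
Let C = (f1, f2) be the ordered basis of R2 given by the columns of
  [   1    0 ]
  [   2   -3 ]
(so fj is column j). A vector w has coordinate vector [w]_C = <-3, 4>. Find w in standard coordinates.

By definition w = -3f1 + 4f2.
Summing componentwise gives <-3, -18>.

<-3, -18>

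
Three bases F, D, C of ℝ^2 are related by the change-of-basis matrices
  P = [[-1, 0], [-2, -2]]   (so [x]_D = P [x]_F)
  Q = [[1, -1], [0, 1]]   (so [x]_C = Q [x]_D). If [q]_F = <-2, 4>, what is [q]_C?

<6, -4>

Apply P to get D-coordinates <2, -4>, then Q to get C-coordinates.
The result is [q]_C = <6, -4>.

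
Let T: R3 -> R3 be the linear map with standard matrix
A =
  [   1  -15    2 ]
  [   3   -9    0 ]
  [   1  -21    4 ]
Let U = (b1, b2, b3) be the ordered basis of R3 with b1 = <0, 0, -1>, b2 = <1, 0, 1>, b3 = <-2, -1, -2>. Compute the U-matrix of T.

[[2, -2, -2], [-2, -3, 3], [0, -3, -3]]

With P the matrix whose columns are b1, ..., b3, [T]_U = P^(-1) A P.
Column by column: T(b1) = A b1 = <-2, 0, -4>; its U-coordinates <2, -2, 0> give column 1.
Continuing for each basis vector yields [T]_U = [[2, -2, -2], [-2, -3, 3], [0, -3, -3]].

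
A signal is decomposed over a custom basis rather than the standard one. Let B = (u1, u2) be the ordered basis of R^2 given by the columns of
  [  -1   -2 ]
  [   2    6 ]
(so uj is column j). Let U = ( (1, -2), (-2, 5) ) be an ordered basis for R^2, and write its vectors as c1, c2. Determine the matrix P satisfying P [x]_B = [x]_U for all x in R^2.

Column j of P is [uj]_U, since P maps B-coordinates to U-coordinates.
Expressing u1 in U: u1 = -c1 + 0·c2, so column 1 of P is (-1, 0).
Doing the same for each uj gives P = [[-1, 2], [0, 2]].

[[-1, 2], [0, 2]]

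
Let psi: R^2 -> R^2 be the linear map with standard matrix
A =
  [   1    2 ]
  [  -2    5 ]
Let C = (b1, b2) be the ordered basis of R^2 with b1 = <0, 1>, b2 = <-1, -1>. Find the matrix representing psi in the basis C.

[[3, 0], [-2, 3]]

Let P have columns b1, b2. Then [psi]_C = P^(-1) A P.
Here det P = 1, so P^(-1) is integer; computing A P first and then P^(-1)(A P) gives [[3, 0], [-2, 3]].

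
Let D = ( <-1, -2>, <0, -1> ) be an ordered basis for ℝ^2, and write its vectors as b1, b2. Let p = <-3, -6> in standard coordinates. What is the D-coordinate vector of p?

We seek scalars with c_1 b1 + c_2 b2 = p; equivalently solve M c = p where the columns of M are b1, b2.
System: -c_1 + 0c_2 = -3, -2c_1 - c_2 = -6; solving gives c_1 = 3, c_2 = 0.
Check: 3b1 + 0·b2 = <-3, -6>.

<3, 0>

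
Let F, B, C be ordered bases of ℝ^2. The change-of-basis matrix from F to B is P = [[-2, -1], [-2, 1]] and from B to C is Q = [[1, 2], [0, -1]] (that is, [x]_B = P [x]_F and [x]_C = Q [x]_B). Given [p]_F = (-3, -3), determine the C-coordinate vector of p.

(15, -3)

Composing the changes, [p]_C = Q P [p]_F.
Q P = [[-6, 1], [2, -1]]; applying this to (-3, -3) gives (15, -3).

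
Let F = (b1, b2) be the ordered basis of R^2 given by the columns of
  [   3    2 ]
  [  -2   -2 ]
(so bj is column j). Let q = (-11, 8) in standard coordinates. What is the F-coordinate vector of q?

(-3, -1)

Write q = c_1 b1 + c_2 b2 and solve for the c_i.
System: 3c_1 + 2c_2 = -11, -2c_1 - 2c_2 = 8; solving gives c_1 = -3, c_2 = -1.
Check: -3b1 - b2 = (-11, 8).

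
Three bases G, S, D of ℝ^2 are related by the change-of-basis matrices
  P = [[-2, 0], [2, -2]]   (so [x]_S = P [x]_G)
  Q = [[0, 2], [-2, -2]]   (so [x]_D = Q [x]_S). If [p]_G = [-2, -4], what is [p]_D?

[8, -16]

First [p]_S = P [p]_G = [4, 4].
Then [p]_D = Q [p]_S = [8, -16].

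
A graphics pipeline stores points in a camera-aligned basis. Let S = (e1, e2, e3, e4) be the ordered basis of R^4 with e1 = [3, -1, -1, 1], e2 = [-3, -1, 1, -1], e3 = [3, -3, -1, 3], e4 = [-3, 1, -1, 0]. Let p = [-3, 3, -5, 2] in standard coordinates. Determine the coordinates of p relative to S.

[p]_S is the unique c with M c = p, where M has columns e1, ..., e4.
Row-reducing the augmented matrix [M | p] gives c = (1, -1, 0, 3).
Check: e1 - e2 + 0·e3 + 3e4 = [-3, 3, -5, 2].

[1, -1, 0, 3]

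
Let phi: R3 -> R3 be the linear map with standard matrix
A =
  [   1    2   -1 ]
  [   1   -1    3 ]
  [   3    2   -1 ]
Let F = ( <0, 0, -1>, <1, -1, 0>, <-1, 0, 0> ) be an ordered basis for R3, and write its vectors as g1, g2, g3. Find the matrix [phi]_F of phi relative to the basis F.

[[-1, -1, 3], [3, -2, 1], [2, -1, 2]]

The j-th column of [phi]_F is [phi(gj)]_F.
phi(g1) = A g1 = <1, -3, 1> = -g1 + 3g2 + 2g3, so column 1 is <-1, 3, 2>.
Repeating for g2, g3 and assembling the columns gives [[-1, -1, 3], [3, -2, 1], [2, -1, 2]].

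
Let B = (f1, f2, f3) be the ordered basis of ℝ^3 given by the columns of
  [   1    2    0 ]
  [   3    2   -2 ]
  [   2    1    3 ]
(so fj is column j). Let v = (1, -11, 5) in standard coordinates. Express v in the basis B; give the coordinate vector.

We seek scalars with c_1 f1 + ... + c_3 f3 = v; equivalently solve M c = v where the columns of M are f1, ..., f3.
Solving this 3x3 system gives c = (-3, 2, 3).
Check: -3f1 + 2f2 + 3f3 = (1, -11, 5).

(-3, 2, 3)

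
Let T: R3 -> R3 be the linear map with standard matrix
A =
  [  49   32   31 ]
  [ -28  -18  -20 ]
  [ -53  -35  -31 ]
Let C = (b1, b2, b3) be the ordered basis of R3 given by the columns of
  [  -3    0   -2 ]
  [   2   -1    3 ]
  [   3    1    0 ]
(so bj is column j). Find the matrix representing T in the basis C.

[[-2, 1, 0], [2, 1, 1], [-2, -1, 1]]

With P the matrix whose columns are b1, ..., b3, [T]_C = P^(-1) A P.
Column by column: T(b1) = A b1 = [10, -12, -4]; its C-coordinates [-2, 2, -2] give column 1.
Continuing for each basis vector yields [T]_C = [[-2, 1, 0], [2, 1, 1], [-2, -1, 1]].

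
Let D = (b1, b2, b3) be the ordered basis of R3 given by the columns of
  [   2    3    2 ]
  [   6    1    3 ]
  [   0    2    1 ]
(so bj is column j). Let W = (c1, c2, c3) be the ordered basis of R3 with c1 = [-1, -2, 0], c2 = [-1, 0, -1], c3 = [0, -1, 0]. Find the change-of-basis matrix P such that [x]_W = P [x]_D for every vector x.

Let M have columns bj and N have columns cj. Then for every x, N [x]_W = x = M [x]_D, so P = N^(-1) M.
Since det N = 1, N^(-1) has integer entries; multiplying gives P = [[-2, -1, -1], [0, -2, -1], [-2, 1, -1]].

[[-2, -1, -1], [0, -2, -1], [-2, 1, -1]]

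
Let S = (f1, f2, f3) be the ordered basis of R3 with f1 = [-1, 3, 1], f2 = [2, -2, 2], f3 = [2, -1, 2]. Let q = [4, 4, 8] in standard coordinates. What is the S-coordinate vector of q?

[2, -1, 4]

Write q = c_1 f1 + ... + c_3 f3 and solve for the c_i.
Solving this 3x3 system gives c = (2, -1, 4).
Check: 2f1 - f2 + 4f3 = [4, 4, 8].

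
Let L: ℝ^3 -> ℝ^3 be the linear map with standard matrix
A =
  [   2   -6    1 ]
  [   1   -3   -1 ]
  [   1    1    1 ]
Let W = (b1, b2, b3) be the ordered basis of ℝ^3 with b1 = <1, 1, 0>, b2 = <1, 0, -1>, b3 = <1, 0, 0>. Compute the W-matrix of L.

[[-2, 2, 1], [-2, 0, -1], [0, -1, 2]]

The j-th column of [L]_W is [L(bj)]_W.
L(b1) = A b1 = <-4, -2, 2> = -2b1 - 2b2 + 0·b3, so column 1 is <-2, -2, 0>.
Repeating for b2, b3 and assembling the columns gives [[-2, 2, 1], [-2, 0, -1], [0, -1, 2]].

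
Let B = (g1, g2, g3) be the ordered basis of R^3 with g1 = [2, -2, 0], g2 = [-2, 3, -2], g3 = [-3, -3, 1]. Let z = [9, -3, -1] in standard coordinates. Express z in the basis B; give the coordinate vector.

[z]_B is the unique c with M c = z, where M has columns g1, ..., g3.
Gaussian elimination on [M | z] yields c = (3, 0, -1).
Check: 3g1 + 0·g2 - g3 = [9, -3, -1].

[3, 0, -1]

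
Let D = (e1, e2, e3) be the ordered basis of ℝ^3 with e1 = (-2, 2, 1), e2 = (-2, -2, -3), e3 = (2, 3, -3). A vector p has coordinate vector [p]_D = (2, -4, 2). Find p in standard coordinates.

(8, 18, 8)

p = M [p]_D, where M has columns e1, ..., e3.
Carrying out the matrix-vector product, p = (8, 18, 8).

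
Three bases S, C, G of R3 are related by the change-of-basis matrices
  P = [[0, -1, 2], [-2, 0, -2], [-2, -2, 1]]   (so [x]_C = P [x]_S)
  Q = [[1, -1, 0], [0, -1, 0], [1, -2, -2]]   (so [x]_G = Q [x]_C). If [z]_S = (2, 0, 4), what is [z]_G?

(20, 12, 32)

Apply P to get C-coordinates (8, -12, 0), then Q to get G-coordinates.
The result is [z]_G = (20, 12, 32).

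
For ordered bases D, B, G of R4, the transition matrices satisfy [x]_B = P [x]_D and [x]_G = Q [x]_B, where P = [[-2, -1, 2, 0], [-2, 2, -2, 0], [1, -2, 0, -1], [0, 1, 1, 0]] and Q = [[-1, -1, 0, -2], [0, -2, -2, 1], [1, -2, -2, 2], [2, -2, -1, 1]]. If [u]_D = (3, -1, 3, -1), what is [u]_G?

First [u]_B = P [u]_D = (1, -14, 6, 2).
Then [u]_G = Q [u]_B = (9, 18, 21, 26).

(9, 18, 21, 26)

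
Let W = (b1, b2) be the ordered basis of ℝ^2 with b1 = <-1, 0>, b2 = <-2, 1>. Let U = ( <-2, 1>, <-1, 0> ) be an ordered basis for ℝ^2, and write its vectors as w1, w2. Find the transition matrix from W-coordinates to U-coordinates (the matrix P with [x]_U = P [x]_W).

Take x = bj: its W-coordinates are the j-th standard unit vector, so P e_j — column j of P — equals [bj]_U.
b1 = 0·w1 + w2, giving column 1 = <0, 1>; repeating for each j gives P = [[0, 1], [1, 0]].

[[0, 1], [1, 0]]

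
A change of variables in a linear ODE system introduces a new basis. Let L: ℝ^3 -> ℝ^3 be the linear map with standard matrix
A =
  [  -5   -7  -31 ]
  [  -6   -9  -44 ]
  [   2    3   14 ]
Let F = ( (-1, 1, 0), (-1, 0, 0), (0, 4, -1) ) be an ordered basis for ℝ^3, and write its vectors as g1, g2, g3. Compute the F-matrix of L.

[[1, -2, 0], [1, -3, -3], [-1, 2, 2]]

With P the matrix whose columns are g1, ..., g3, [L]_F = P^(-1) A P.
Column by column: L(g1) = A g1 = (-2, -3, 1); its F-coordinates (1, 1, -1) give column 1.
Continuing for each basis vector yields [L]_F = [[1, -2, 0], [1, -3, -3], [-1, 2, 2]].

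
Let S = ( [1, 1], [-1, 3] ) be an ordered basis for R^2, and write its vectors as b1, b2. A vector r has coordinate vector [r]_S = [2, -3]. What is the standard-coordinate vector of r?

[5, -7]

By definition r = 2b1 - 3b2.
Summing componentwise gives [5, -7].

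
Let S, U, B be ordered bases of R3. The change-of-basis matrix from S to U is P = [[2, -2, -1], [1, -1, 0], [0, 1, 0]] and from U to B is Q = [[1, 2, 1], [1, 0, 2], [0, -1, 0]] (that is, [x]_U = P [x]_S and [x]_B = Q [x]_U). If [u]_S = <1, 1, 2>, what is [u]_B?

Apply P to get U-coordinates <-2, 0, 1>, then Q to get B-coordinates.
The result is [u]_B = <-1, 0, 0>.

<-1, 0, 0>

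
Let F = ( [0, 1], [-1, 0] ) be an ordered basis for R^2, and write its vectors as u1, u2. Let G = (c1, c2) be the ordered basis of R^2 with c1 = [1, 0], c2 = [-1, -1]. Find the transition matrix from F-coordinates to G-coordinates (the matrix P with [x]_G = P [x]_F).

Let M have columns uj and N have columns cj. Then for every x, N [x]_G = x = M [x]_F, so P = N^(-1) M.
Since det N = -1, N^(-1) has integer entries; multiplying gives P = [[-1, -1], [-1, 0]].

[[-1, -1], [-1, 0]]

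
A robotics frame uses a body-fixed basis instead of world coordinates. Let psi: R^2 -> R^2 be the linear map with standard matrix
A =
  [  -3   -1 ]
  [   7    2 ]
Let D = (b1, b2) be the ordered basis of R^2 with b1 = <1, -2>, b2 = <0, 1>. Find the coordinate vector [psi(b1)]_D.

<-1, 1>

Compute psi(b1) = A b1 = <-1, 3> in standard coordinates.
Then write this in D-coordinates: solve for y in y_1 b1 + y_2 b2 = <-1, 3>.
This gives y = <-1, 1>, which is column 1 of [psi]_D.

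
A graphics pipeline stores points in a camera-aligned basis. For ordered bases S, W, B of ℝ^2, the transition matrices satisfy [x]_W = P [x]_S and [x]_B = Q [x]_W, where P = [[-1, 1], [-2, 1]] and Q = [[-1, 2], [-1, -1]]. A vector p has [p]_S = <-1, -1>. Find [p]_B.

Apply P to get W-coordinates <0, 1>, then Q to get B-coordinates.
The result is [p]_B = <2, -1>.

<2, -1>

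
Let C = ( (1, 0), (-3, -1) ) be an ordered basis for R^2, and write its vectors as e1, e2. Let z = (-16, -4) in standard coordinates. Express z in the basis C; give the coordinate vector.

Write z = c_1 e1 + c_2 e2 and solve for the c_i.
System: c_1 - 3c_2 = -16, 0c_1 - c_2 = -4; solving gives c_1 = -4, c_2 = 4.
Check: -4e1 + 4e2 = (-16, -4).

(-4, 4)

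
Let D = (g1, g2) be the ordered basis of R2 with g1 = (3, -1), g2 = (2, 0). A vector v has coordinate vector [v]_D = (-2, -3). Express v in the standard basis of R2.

(-12, 2)

v = M [v]_D, where M has columns g1, g2.
Carrying out the matrix-vector product, v = (-12, 2).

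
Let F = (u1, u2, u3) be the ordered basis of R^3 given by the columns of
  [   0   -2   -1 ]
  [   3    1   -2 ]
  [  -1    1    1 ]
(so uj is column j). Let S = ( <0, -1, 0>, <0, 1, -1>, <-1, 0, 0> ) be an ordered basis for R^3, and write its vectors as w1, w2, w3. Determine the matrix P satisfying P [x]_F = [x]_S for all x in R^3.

[[-2, -2, 1], [1, -1, -1], [0, 2, 1]]

Take x = uj: its F-coordinates are the j-th standard unit vector, so P e_j — column j of P — equals [uj]_S.
u1 = -2w1 + w2 + 0·w3, giving column 1 = <-2, 1, 0>; repeating for each j gives P = [[-2, -2, 1], [1, -1, -1], [0, 2, 1]].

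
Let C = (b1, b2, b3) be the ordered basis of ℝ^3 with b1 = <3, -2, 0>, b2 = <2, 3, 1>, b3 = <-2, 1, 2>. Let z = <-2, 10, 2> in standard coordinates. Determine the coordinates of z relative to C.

<-2, 2, 0>

We seek scalars with c_1 b1 + ... + c_3 b3 = z; equivalently solve M c = z where the columns of M are b1, ..., b3.
Solving this 3x3 system gives c = (-2, 2, 0).
Check: -2b1 + 2b2 + 0·b3 = <-2, 10, 2>.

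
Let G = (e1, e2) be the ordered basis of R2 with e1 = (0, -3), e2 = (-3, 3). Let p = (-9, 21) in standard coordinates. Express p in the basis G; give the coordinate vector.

(-4, 3)

[p]_G is the unique c with M c = p, where M has columns e1, e2.
System: 0c_1 - 3c_2 = -9, -3c_1 + 3c_2 = 21; solving gives c_1 = -4, c_2 = 3.
Check: -4e1 + 3e2 = (-9, 21).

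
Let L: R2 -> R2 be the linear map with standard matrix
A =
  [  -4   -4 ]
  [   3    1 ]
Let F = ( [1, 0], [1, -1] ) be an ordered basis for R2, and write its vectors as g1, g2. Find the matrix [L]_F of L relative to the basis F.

[[-1, 2], [-3, -2]]

The j-th column of [L]_F is [L(gj)]_F.
L(g1) = A g1 = [-4, 3] = -g1 - 3g2, so column 1 is [-1, -3].
Repeating for g2 and assembling the columns gives [[-1, 2], [-3, -2]].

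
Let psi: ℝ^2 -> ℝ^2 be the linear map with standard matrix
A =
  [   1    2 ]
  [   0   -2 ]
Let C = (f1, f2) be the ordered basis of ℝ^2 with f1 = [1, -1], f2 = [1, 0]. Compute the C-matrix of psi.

Let P have columns f1, f2. Then [psi]_C = P^(-1) A P.
Here det P = 1, so P^(-1) is integer; computing A P first and then P^(-1)(A P) gives [[-2, 0], [1, 1]].

[[-2, 0], [1, 1]]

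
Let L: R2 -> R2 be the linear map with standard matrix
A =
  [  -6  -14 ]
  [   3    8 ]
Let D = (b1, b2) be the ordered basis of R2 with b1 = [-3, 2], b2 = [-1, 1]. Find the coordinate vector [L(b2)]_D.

[3, -1]

Compute L(b2) = A b2 = [-8, 5] in standard coordinates.
Then write this in D-coordinates: solve for y in y_1 b1 + y_2 b2 = [-8, 5].
This gives y = [3, -1], which is column 2 of [L]_D.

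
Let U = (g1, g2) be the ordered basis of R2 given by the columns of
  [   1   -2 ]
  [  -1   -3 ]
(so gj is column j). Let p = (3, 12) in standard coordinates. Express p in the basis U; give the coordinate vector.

[p]_U is the unique c with M c = p, where M has columns g1, g2.
System: c_1 - 2c_2 = 3, -c_1 - 3c_2 = 12; solving gives c_1 = -3, c_2 = -3.
Check: -3g1 - 3g2 = (3, 12).

(-3, -3)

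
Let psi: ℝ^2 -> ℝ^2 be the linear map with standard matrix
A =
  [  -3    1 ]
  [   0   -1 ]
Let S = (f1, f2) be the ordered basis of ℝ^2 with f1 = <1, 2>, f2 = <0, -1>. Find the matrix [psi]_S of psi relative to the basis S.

Let P have columns f1, f2. Then [psi]_S = P^(-1) A P.
Here det P = -1, so P^(-1) is integer; computing A P first and then P^(-1)(A P) gives [[-1, -1], [0, -3]].

[[-1, -1], [0, -3]]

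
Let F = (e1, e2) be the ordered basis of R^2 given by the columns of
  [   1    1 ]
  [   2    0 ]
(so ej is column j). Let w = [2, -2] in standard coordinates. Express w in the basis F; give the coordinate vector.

[-1, 3]

Write w = c_1 e1 + c_2 e2 and solve for the c_i.
System: c_1 + c_2 = 2, 2c_1 + 0c_2 = -2; solving gives c_1 = -1, c_2 = 3.
Check: -e1 + 3e2 = [2, -2].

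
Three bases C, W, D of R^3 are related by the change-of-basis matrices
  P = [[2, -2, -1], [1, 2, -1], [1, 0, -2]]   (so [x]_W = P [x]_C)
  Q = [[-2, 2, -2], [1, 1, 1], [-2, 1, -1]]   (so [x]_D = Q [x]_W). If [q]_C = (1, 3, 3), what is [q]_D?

(32, -8, 23)

Composing the changes, [q]_D = Q P [q]_C.
Q P = [[-4, 8, 4], [4, 0, -4], [-4, 6, 3]]; applying this to (1, 3, 3) gives (32, -8, 23).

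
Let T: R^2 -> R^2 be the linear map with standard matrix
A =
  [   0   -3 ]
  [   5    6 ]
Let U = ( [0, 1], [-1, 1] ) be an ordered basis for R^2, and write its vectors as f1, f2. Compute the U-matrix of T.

[[3, -2], [3, 3]]

With P the matrix whose columns are f1, f2, [T]_U = P^(-1) A P.
Column by column: T(f1) = A f1 = [-3, 6]; its U-coordinates [3, 3] give column 1.
Continuing for each basis vector yields [T]_U = [[3, -2], [3, 3]].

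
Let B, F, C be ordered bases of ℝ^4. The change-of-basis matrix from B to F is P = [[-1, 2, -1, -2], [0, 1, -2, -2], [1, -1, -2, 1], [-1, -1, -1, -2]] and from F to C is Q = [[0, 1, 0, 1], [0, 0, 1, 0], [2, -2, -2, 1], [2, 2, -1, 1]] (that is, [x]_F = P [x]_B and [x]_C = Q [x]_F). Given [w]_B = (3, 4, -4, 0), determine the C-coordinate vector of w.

(9, 7, -23, 32)

Composing the changes, [w]_C = Q P [w]_B.
Q P = [[-1, 0, -3, -4], [1, -1, -2, 1], [-5, 3, 5, -4], [-4, 6, -5, -11]]; applying this to (3, 4, -4, 0) gives (9, 7, -23, 32).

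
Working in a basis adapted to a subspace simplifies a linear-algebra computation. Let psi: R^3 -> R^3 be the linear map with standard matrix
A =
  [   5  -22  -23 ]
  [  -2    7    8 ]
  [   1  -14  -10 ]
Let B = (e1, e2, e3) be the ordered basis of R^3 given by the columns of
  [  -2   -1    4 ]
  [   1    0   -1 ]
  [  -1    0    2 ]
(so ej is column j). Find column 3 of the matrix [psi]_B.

(0, 0, -1)

Compute psi(e3) = A e3 = (-4, 1, -2) in standard coordinates.
Then write this in B-coordinates: solve for y in y_1 e1 + ... + y_3 e3 = (-4, 1, -2).
This gives y = (0, 0, -1), which is column 3 of [psi]_B.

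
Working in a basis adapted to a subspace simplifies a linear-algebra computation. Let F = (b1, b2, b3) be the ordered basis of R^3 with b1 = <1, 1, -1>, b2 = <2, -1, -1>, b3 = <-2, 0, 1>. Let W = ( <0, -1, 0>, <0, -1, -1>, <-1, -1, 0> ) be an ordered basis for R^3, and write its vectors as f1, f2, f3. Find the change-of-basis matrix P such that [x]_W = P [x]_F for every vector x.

[[-1, 2, -1], [1, 1, -1], [-1, -2, 2]]

Take x = bj: its F-coordinates are the j-th standard unit vector, so P e_j — column j of P — equals [bj]_W.
b1 = -f1 + f2 - f3, giving column 1 = <-1, 1, -1>; repeating for each j gives P = [[-1, 2, -1], [1, 1, -1], [-1, -2, 2]].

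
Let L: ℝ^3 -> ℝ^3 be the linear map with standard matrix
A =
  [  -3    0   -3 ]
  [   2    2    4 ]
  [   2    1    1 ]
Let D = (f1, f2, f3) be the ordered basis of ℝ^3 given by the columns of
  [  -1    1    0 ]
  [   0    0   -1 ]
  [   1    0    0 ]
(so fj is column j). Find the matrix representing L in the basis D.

Let P have columns f1, ..., f3. Then [L]_D = P^(-1) A P.
Here det P = -1, so P^(-1) is integer; computing A P first and then P^(-1)(A P) gives [[-1, 2, -1], [-1, -1, -1], [-2, -2, 2]].

[[-1, 2, -1], [-1, -1, -1], [-2, -2, 2]]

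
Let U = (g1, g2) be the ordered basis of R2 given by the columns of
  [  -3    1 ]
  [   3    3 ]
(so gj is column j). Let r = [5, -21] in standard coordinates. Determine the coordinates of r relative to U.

[-3, -4]

Write r = c_1 g1 + c_2 g2 and solve for the c_i.
System: -3c_1 + c_2 = 5, 3c_1 + 3c_2 = -21; solving gives c_1 = -3, c_2 = -4.
Check: -3g1 - 4g2 = [5, -21].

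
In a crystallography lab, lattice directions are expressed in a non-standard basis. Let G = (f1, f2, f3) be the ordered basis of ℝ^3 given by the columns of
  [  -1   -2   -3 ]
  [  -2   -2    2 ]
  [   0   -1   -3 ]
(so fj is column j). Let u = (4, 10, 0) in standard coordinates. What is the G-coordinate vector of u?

(-1, -3, 1)

Write u = c_1 f1 + ... + c_3 f3 and solve for the c_i.
Solving this 3x3 system gives c = (-1, -3, 1).
Check: -f1 - 3f2 + f3 = (4, 10, 0).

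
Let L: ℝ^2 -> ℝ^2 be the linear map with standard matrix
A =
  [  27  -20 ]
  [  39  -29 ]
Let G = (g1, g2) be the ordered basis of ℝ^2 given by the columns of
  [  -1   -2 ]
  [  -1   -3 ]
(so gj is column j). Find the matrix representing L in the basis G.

[[1, 0], [3, -3]]

The j-th column of [L]_G is [L(gj)]_G.
L(g1) = A g1 = [-7, -10] = g1 + 3g2, so column 1 is [1, 3].
Repeating for g2 and assembling the columns gives [[1, 0], [3, -3]].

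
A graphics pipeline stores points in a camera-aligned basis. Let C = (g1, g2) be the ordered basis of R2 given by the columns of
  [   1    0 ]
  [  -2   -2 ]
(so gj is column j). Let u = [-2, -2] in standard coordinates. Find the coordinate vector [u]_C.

[u]_C is the unique c with M c = u, where M has columns g1, g2.
System: c_1 + 0c_2 = -2, -2c_1 - 2c_2 = -2; solving gives c_1 = -2, c_2 = 3.
Check: -2g1 + 3g2 = [-2, -2].

[-2, 3]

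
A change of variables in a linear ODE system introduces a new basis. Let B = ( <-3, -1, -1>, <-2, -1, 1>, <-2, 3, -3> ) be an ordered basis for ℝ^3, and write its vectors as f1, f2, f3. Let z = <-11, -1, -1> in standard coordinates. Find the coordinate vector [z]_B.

Write z = c_1 f1 + ... + c_3 f3 and solve for the c_i.
Row-reducing the augmented matrix [M | z] gives c = (1, 3, 1).
Check: f1 + 3f2 + f3 = <-11, -1, -1>.

<1, 3, 1>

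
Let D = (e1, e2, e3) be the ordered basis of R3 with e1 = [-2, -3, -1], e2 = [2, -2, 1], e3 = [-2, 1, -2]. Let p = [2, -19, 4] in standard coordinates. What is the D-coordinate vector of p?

Write p = c_1 e1 + ... + c_3 e3 and solve for the c_i.
Gaussian elimination on [M | p] yields c = (4, 2, -3).
Check: 4e1 + 2e2 - 3e3 = [2, -19, 4].

[4, 2, -3]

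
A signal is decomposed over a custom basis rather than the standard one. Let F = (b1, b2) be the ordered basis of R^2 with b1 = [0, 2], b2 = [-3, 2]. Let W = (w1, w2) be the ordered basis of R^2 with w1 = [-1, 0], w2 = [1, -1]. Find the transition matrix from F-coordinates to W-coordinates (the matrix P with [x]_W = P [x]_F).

Let M have columns bj and N have columns wj. Then for every x, N [x]_W = x = M [x]_F, so P = N^(-1) M.
Since det N = 1, N^(-1) has integer entries; multiplying gives P = [[-2, 1], [-2, -2]].

[[-2, 1], [-2, -2]]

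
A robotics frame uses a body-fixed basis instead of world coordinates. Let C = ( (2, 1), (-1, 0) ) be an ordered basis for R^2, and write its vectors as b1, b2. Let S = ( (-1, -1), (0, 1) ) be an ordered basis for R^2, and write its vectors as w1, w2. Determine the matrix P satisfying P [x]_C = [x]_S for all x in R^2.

Let M have columns bj and N have columns wj. Then for every x, N [x]_S = x = M [x]_C, so P = N^(-1) M.
Since det N = -1, N^(-1) has integer entries; multiplying gives P = [[-2, 1], [-1, 1]].

[[-2, 1], [-1, 1]]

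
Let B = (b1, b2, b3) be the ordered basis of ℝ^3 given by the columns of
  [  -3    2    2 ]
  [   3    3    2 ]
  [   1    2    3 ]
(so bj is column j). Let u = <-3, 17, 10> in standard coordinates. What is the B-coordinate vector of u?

[u]_B is the unique c with M c = u, where M has columns b1, ..., b3.
Gaussian elimination on [M | u] yields c = (3, 2, 1).
Check: 3b1 + 2b2 + b3 = <-3, 17, 10>.

<3, 2, 1>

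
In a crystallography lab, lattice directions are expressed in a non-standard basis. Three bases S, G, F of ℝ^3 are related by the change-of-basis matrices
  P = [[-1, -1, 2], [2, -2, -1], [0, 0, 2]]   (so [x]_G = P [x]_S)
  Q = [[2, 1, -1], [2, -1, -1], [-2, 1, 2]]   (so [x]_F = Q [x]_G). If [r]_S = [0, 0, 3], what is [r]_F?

[3, 9, -3]

Apply P to get G-coordinates [6, -3, 6], then Q to get F-coordinates.
The result is [r]_F = [3, 9, -3].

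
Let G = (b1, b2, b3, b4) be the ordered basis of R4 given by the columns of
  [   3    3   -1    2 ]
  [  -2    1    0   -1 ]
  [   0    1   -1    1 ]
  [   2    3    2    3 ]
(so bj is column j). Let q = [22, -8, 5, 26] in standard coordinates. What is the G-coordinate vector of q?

Write q = c_1 b1 + ... + c_4 b4 and solve for the c_i.
Row-reducing the augmented matrix [M | q] gives c = (3, 2, 1, 4).
Check: 3b1 + 2b2 + b3 + 4b4 = [22, -8, 5, 26].

[3, 2, 1, 4]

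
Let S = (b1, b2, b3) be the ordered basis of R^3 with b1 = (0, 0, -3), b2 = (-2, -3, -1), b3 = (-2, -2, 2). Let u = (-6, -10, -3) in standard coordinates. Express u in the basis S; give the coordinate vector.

We seek scalars with c_1 b1 + ... + c_3 b3 = u; equivalently solve M c = u where the columns of M are b1, ..., b3.
Gaussian elimination on [M | u] yields c = (-1, 4, -1).
Check: -b1 + 4b2 - b3 = (-6, -10, -3).

(-1, 4, -1)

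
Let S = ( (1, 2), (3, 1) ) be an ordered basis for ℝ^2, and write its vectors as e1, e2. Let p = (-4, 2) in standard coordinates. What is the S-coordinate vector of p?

(2, -2)

We seek scalars with c_1 e1 + c_2 e2 = p; equivalently solve M c = p where the columns of M are e1, e2.
System: c_1 + 3c_2 = -4, 2c_1 + c_2 = 2; solving gives c_1 = 2, c_2 = -2.
Check: 2e1 - 2e2 = (-4, 2).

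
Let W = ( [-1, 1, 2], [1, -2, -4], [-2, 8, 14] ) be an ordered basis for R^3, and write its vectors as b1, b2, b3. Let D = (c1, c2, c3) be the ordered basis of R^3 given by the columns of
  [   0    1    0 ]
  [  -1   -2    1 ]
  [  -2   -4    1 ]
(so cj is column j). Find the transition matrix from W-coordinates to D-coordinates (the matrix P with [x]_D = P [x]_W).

Take x = bj: its W-coordinates are the j-th standard unit vector, so P e_j — column j of P — equals [bj]_D.
b1 = c1 - c2 + 0·c3, giving column 1 = [1, -1, 0]; repeating for each j gives P = [[1, 0, -2], [-1, 1, -2], [0, 0, 2]].

[[1, 0, -2], [-1, 1, -2], [0, 0, 2]]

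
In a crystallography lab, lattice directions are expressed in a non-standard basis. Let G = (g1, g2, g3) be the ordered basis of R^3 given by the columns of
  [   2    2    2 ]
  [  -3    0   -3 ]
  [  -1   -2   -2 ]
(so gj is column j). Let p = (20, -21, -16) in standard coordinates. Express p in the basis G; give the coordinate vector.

(4, 3, 3)

[p]_G is the unique c with M c = p, where M has columns g1, ..., g3.
Gaussian elimination on [M | p] yields c = (4, 3, 3).
Check: 4g1 + 3g2 + 3g3 = (20, -21, -16).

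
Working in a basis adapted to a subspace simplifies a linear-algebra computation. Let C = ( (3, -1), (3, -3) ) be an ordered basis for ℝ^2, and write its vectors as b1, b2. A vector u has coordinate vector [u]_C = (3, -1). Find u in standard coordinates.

(6, 0)

The coordinates say u = 3b1 - b2; adding the scaled basis vectors gives (6, 0).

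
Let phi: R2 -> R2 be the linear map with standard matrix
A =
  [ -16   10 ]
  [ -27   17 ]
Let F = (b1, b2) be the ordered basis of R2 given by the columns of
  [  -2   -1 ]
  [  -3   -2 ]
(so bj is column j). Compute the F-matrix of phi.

[[-1, 1], [0, 2]]

The j-th column of [phi]_F is [phi(bj)]_F.
phi(b1) = A b1 = (2, 3) = -b1 + 0·b2, so column 1 is (-1, 0).
Repeating for b2 and assembling the columns gives [[-1, 1], [0, 2]].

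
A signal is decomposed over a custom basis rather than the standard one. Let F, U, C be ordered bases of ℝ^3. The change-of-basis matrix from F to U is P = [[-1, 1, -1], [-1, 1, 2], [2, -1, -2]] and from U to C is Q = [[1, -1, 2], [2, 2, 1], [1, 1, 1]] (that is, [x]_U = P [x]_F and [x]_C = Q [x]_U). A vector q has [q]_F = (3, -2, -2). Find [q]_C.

(30, -12, 0)

Apply P to get U-coordinates (-3, -9, 12), then Q to get C-coordinates.
The result is [q]_C = (30, -12, 0).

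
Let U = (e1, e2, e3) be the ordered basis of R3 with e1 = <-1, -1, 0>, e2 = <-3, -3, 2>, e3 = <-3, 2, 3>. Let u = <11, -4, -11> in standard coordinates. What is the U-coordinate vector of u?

<1, -1, -3>

[u]_U is the unique c with M c = u, where M has columns e1, ..., e3.
Gaussian elimination on [M | u] yields c = (1, -1, -3).
Check: e1 - e2 - 3e3 = <11, -4, -11>.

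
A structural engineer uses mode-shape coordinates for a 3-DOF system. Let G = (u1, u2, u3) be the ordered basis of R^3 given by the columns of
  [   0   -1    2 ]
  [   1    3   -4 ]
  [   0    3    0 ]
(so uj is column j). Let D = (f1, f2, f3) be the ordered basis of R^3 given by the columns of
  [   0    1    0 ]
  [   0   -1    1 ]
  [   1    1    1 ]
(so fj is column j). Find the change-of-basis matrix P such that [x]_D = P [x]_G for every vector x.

Take x = uj: its G-coordinates are the j-th standard unit vector, so P e_j — column j of P — equals [uj]_D.
u1 = -f1 + 0·f2 + f3, giving column 1 = (-1, 0, 1); repeating for each j gives P = [[-1, 2, 0], [0, -1, 2], [1, 2, -2]].

[[-1, 2, 0], [0, -1, 2], [1, 2, -2]]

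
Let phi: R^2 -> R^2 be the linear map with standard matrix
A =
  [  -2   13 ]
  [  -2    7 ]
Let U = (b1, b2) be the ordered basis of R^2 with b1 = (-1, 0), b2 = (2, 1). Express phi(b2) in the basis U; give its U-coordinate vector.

(-3, 3)

Column 2 of [phi]_U is the U-coordinate vector of phi(b2).
In standard coordinates phi(b2) = A b2 = (9, 3).
Converting to U: (9, 3) = -3b1 + 3b2, so the coordinate vector is (-3, 3).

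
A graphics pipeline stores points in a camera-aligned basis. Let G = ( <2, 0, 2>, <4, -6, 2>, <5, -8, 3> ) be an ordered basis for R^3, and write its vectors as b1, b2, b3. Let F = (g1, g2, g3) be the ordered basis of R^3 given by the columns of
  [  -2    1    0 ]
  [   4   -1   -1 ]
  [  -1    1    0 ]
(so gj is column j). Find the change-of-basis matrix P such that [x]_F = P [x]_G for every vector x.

[[0, -2, -2], [2, 0, 1], [-2, -2, -1]]

Column j of P is [bj]_F, since P maps G-coordinates to F-coordinates.
Expressing b1 in F: b1 = 0·g1 + 2g2 - 2g3, so column 1 of P is <0, 2, -2>.
Doing the same for each bj gives P = [[0, -2, -2], [2, 0, 1], [-2, -2, -1]].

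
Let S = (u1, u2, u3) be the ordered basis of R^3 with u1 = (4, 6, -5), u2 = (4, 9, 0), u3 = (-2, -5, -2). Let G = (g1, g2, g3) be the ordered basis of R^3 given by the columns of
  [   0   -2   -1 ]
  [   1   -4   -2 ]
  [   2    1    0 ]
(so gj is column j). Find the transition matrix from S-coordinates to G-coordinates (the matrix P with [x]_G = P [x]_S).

Take x = uj: its S-coordinates are the j-th standard unit vector, so P e_j — column j of P — equals [uj]_G.
u1 = -2g1 - g2 - 2g3, giving column 1 = (-2, -1, -2); repeating for each j gives P = [[-2, 1, -1], [-1, -2, 0], [-2, 0, 2]].

[[-2, 1, -1], [-1, -2, 0], [-2, 0, 2]]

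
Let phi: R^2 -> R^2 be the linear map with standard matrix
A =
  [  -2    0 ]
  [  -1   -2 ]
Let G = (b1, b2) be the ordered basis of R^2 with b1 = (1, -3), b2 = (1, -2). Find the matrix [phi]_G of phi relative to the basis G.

The j-th column of [phi]_G is [phi(bj)]_G.
phi(b1) = A b1 = (-2, 5) = -b1 - b2, so column 1 is (-1, -1).
Repeating for b2 and assembling the columns gives [[-1, 1], [-1, -3]].

[[-1, 1], [-1, -3]]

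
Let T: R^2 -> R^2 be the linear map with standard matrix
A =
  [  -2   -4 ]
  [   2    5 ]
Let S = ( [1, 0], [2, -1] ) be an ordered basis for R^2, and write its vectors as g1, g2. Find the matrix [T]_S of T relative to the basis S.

[[2, -2], [-2, 1]]

With P the matrix whose columns are g1, g2, [T]_S = P^(-1) A P.
Column by column: T(g1) = A g1 = [-2, 2]; its S-coordinates [2, -2] give column 1.
Continuing for each basis vector yields [T]_S = [[2, -2], [-2, 1]].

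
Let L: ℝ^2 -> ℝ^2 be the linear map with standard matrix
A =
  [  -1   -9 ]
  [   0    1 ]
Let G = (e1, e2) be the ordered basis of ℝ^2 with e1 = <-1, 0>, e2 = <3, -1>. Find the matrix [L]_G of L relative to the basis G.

Let P have columns e1, e2. Then [L]_G = P^(-1) A P.
Here det P = 1, so P^(-1) is integer; computing A P first and then P^(-1)(A P) gives [[-1, -3], [0, 1]].

[[-1, -3], [0, 1]]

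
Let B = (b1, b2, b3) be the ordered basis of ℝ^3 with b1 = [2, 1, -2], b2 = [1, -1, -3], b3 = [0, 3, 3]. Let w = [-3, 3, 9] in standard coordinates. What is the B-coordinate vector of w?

[0, -3, 0]

[w]_B is the unique c with M c = w, where M has columns b1, ..., b3.
Gaussian elimination on [M | w] yields c = (0, -3, 0).
Check: 0·b1 - 3b2 + 0·b3 = [-3, 3, 9].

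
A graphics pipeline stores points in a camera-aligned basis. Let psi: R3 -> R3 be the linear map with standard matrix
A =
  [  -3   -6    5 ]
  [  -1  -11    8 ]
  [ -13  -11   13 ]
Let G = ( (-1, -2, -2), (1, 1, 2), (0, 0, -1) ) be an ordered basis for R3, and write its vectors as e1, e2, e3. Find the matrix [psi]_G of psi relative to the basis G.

[[-2, -3, 3], [3, -2, -2], [1, 0, 3]]

With P the matrix whose columns are e1, ..., e3, [psi]_G = P^(-1) A P.
Column by column: psi(e1) = A e1 = (5, 7, 9); its G-coordinates (-2, 3, 1) give column 1.
Continuing for each basis vector yields [psi]_G = [[-2, -3, 3], [3, -2, -2], [1, 0, 3]].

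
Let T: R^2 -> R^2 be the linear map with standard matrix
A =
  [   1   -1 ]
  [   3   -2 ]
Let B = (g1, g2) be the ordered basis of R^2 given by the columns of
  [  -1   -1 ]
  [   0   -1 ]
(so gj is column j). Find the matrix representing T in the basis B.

With P the matrix whose columns are g1, g2, [T]_B = P^(-1) A P.
Column by column: T(g1) = A g1 = [-1, -3]; its B-coordinates [-2, 3] give column 1.
Continuing for each basis vector yields [T]_B = [[-2, -1], [3, 1]].

[[-2, -1], [3, 1]]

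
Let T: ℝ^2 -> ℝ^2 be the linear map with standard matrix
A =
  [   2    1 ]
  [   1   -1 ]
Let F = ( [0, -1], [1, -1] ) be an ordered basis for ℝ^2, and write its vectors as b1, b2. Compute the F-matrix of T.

With P the matrix whose columns are b1, b2, [T]_F = P^(-1) A P.
Column by column: T(b1) = A b1 = [-1, 1]; its F-coordinates [0, -1] give column 1.
Continuing for each basis vector yields [T]_F = [[0, -3], [-1, 1]].

[[0, -3], [-1, 1]]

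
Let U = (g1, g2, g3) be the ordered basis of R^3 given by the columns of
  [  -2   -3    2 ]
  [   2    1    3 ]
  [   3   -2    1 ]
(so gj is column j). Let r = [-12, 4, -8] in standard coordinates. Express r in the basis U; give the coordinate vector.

[r]_U is the unique c with M c = r, where M has columns g1, ..., g3.
Row-reducing the augmented matrix [M | r] gives c = (0, 4, 0).
Check: 0·g1 + 4g2 + 0·g3 = [-12, 4, -8].

[0, 4, 0]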